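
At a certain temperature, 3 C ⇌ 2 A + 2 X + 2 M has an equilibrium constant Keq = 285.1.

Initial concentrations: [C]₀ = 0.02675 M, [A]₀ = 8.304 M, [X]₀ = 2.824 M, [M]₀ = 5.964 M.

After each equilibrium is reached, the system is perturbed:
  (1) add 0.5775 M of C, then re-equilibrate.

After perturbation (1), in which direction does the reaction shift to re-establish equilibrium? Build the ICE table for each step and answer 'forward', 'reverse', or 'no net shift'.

Q₀ = 1.0219e+09 vs Keq = 285.1 ⇒ Q>K, reverse
Step 1:
                   C          A          X          M
  I          0.02675      8.304      2.824      5.964
  C            1.991     -1.328     -1.328     -1.328
  E            2.018      6.976      1.496      4.636
  solve Keq expr → x = -0.6638; check Q = 285.1
Then add 0.5775 M of C.
Step 2:
                   C          A          X          M
  I            2.596      6.976      1.496      4.636
  C          -0.2979     0.1986     0.1986     0.1986
  E            2.298      7.175      1.695      4.835
  solve Keq expr → x = 0.0993; check Q = 285.1

Direction: forward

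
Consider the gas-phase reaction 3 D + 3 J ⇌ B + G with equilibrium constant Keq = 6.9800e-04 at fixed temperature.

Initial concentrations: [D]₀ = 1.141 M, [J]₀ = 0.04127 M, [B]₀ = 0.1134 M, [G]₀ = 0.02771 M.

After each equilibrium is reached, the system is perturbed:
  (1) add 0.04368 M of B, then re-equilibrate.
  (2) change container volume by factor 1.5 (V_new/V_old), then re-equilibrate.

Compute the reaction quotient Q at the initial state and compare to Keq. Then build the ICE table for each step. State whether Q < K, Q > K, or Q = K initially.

Q₀ = 30.09 vs Keq = 6.9800e-04 ⇒ Q>K, reverse
Step 1:
                   D          J          B          G
  init         1.141    0.04127     0.1134    0.02771
  Δ          0.08304    0.08304   -0.02768   -0.02768
  eq           1.224     0.1243    0.08572 2.8690e-05
  solve Keq expr → x = -0.02768; check Q = 6.9800e-04
Then add 0.04368 M of B.
Step 2:
                   D          J          B          G
  init         1.224     0.1243     0.1294 2.8690e-05
  Δ       2.9006e-05 2.9006e-05 -9.6686e-06 -9.6686e-06
  eq           1.224     0.1243     0.1294 1.9021e-05
  solve Keq expr → x = -9.6686e-06; check Q = 6.9800e-04
Then change container volume by factor 1.5 (V_new/V_old).
Step 3:
                   D          J          B          G
  init         0.816     0.0829    0.08626 1.2681e-05
  Δ       3.0518e-05 3.0518e-05 -1.0173e-05 -1.0173e-05
  eq          0.8161    0.08293    0.08625 2.5082e-06
  solve Keq expr → x = -1.0173e-05; check Q = 6.9800e-04

Q₀ = 30.09; Q > K (proceeds reverse)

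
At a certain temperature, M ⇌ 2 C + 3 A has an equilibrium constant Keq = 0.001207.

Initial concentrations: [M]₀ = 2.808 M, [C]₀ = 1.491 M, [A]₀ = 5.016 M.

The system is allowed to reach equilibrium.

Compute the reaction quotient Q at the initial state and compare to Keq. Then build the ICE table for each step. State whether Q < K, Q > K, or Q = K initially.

Q₀ = 99.92 vs Keq = 0.001207 ⇒ Q>K, reverse
Step 1:
                  M         C         A
  Initial     2.808     1.491     5.016
  Change     0.7385    -1.477    -2.216
  Equil       3.547   0.01396       2.8
  solve Keq expr → x = -0.7385; check Q = 0.001207

Q₀ = 99.92; Q > K (proceeds reverse)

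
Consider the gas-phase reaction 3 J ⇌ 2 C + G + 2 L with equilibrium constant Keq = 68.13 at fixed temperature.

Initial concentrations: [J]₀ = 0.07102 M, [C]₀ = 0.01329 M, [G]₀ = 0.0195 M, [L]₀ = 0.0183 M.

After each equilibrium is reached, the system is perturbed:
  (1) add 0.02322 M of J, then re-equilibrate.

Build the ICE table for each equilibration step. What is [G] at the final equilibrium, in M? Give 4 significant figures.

Q₀ = 3.2199e-06 vs Keq = 68.13 ⇒ Q<K, forward
Step 1:
                  J         C         G         L
  I         0.07102   0.01329    0.0195    0.0183
  C        -0.06894   0.04596   0.02298   0.04596
  E        0.002083   0.05925   0.04248   0.06426
  solve Keq expr → x = 0.02298; check Q = 68.13
Then add 0.02322 M of J.
Step 2:
                  J         C         G         L
  I          0.0253   0.05925   0.04248   0.06426
  C        -0.02237   0.01491  0.007456   0.01491
  E        0.002934   0.07416   0.04994   0.07917
  solve Keq expr → x = 0.007456; check Q = 68.13

[G]_eq = 0.04994 M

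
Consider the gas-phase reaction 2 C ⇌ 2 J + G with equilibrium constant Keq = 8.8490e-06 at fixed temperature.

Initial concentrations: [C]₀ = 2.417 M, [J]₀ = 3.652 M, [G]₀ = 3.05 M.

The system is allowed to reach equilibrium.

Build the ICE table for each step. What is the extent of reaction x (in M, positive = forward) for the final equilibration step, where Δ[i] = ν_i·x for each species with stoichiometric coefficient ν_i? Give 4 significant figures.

Q₀ = 6.963 vs Keq = 8.8490e-06 ⇒ Q>K, reverse
Step 1:
                  C         J         G
  init        2.417     3.652      3.05
  Δ           3.636    -3.636    -1.818
  eq          6.053   0.01622     1.232
  solve Keq expr → x = -1.818; check Q = 8.8490e-06

x = -1.818 M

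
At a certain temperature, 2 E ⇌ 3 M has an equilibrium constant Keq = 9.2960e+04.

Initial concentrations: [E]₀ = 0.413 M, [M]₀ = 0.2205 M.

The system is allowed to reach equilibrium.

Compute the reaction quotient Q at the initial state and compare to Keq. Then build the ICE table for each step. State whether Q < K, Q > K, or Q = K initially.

Q₀ = 0.06285; Q < K (proceeds forward)

Q₀ = 0.06285 vs Keq = 9.2960e+04 ⇒ Q<K, forward
Step 1:
                   E          M
  Initial      0.413     0.2205
  Change     -0.4105     0.6157
  Equil     0.002508     0.8362
  solve Keq expr → x = 0.2052; check Q = 9.2960e+04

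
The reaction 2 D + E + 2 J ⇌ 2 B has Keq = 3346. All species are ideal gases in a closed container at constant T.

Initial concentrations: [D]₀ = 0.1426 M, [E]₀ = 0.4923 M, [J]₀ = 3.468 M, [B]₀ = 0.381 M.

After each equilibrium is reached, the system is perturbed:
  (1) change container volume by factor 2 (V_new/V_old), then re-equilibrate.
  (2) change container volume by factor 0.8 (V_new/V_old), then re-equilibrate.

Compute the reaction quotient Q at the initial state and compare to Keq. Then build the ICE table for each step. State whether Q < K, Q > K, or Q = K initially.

Q₀ = 1.206; Q < K (proceeds forward)

Q₀ = 1.206 vs Keq = 3346 ⇒ Q<K, forward
Step 1:
                  D         E         J         B
  I          0.1426    0.4923     3.468     0.381
  C         -0.1385  -0.06923   -0.1385    0.1385
  E        0.004147    0.4231      3.33    0.5195
  solve Keq expr → x = 0.06923; check Q = 3346
Then change container volume by factor 2 (V_new/V_old).
Step 2:
                  D         E         J         B
  I        0.002073    0.2115     1.665    0.2597
  C         0.00367  0.001835   0.00367  -0.00367
  E        0.005744    0.2134     1.668    0.2561
  solve Keq expr → x = -0.001835; check Q = 3346
Then change container volume by factor 0.8 (V_new/V_old).
Step 3:
                  D         E         J         B
  I         0.00718    0.2667     2.086    0.3201
  C       -0.001996 -9.9781e-04 -0.001996  0.001996
  E        0.005184    0.2657     2.084    0.3221
  solve Keq expr → x = 9.9781e-04; check Q = 3346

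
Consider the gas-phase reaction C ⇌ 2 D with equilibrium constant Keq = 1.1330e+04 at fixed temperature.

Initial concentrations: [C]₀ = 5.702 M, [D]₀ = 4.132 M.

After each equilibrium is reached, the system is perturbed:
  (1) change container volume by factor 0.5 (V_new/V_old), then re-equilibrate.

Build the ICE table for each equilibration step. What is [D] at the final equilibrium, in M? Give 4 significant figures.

[D]_eq = 30.9 M

Q₀ = 2.994 vs Keq = 1.1330e+04 ⇒ Q<K, forward
Step 1:
                  C         D
  Initial     5.702     4.132
  Change     -5.681     11.36
  Equil     0.02119     15.49
  solve Keq expr → x = 5.681; check Q = 1.1330e+04
Then change container volume by factor 0.5 (V_new/V_old).
Step 2:
                  C         D
  Initial   0.04237     30.99
  Change    0.04192  -0.08383
  Equil     0.08429      30.9
  solve Keq expr → x = -0.04192; check Q = 1.1330e+04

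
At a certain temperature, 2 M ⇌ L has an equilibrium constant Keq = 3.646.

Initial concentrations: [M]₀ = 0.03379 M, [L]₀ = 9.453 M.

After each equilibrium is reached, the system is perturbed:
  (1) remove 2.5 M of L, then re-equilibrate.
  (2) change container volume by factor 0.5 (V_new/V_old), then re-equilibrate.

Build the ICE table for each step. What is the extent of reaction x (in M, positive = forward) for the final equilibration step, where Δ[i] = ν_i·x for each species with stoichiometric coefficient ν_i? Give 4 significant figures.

x = 0.3718 M

Q₀ = 8279 vs Keq = 3.646 ⇒ Q>K, reverse
Step 1:
                  M         L
  init      0.03379     9.453
  Δ           1.511   -0.7554
  eq          1.545     8.698
  solve Keq expr → x = -0.7554; check Q = 3.646
Then remove 2.5 M of L.
Step 2:
                  M         L
  init        1.545     6.198
  Δ         -0.2288    0.1144
  eq          1.316     6.312
  solve Keq expr → x = 0.1144; check Q = 3.646
Then change container volume by factor 0.5 (V_new/V_old).
Step 3:
                  M         L
  init        2.632     12.62
  Δ         -0.7436    0.3718
  eq          1.888        13
  solve Keq expr → x = 0.3718; check Q = 3.646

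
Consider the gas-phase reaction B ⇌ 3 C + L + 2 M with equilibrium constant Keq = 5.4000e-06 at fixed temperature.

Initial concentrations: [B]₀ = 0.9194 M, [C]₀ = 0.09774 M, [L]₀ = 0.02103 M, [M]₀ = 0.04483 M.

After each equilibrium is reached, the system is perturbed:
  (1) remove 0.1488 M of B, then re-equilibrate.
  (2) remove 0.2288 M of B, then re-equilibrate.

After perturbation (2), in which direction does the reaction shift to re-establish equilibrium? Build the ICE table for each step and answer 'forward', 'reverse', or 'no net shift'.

Direction: reverse

Q₀ = 4.2923e-08 vs Keq = 5.4000e-06 ⇒ Q<K, forward
Step 1:
                    B           C           L           M
  init         0.9194     0.09774     0.02103     0.04483
  Δ          -0.03247      0.0974     0.03247     0.06493
  eq           0.8869      0.1951      0.0535      0.1098
  solve Keq expr → x = 0.03247; check Q = 5.4000e-06
Then remove 0.1488 M of B.
Step 2:
                    B           C           L           M
  init         0.7381      0.1951      0.0535      0.1098
  Δ          0.001763   -0.005289   -0.001763   -0.003526
  eq           0.7399      0.1899     0.05173      0.1062
  solve Keq expr → x = -0.001763; check Q = 5.4000e-06
Then remove 0.2288 M of B.
Step 3:
                    B           C           L           M
  init         0.5111      0.1899     0.05173      0.1062
  Δ          0.003377    -0.01013   -0.003377   -0.006754
  eq           0.5145      0.1797     0.04836     0.09948
  solve Keq expr → x = -0.003377; check Q = 5.4000e-06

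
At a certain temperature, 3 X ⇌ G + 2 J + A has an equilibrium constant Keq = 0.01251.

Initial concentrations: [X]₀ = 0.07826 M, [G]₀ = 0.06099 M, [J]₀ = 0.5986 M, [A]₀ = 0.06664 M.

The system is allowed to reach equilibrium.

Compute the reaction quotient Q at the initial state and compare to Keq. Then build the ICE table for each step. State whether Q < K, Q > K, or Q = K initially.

Q₀ = 3.038 vs Keq = 0.01251 ⇒ Q>K, reverse
Step 1:
                  X         G         J         A
  init      0.07826   0.06099    0.5986   0.06664
  Δ          0.1291  -0.04302  -0.08604  -0.04302
  eq         0.2073   0.01797    0.5126   0.02362
  solve Keq expr → x = -0.04302; check Q = 0.01251

Q₀ = 3.038; Q > K (proceeds reverse)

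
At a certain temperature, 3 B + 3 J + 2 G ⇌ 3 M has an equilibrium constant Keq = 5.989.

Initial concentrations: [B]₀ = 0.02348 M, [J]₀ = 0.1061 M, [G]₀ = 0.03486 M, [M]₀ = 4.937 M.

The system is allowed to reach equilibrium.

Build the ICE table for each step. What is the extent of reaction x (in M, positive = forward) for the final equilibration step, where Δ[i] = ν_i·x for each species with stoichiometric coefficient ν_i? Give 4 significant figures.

Q₀ = 6.4046e+12 vs Keq = 5.989 ⇒ Q>K, reverse
Step 1:
                   B          J          G          M
  init       0.02348     0.1061    0.03486      4.937
  Δ            1.365      1.365       0.91     -1.365
  eq           1.389      1.471     0.9449      3.572
  solve Keq expr → x = -0.455; check Q = 5.989

x = -0.455 M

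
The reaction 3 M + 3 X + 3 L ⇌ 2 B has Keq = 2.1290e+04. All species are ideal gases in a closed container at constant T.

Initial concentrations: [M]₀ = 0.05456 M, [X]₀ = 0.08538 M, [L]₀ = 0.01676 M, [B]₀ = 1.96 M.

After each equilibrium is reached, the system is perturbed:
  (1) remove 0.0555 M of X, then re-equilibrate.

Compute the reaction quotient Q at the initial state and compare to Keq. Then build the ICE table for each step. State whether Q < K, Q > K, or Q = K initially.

Q₀ = 8.0723e+12 vs Keq = 2.1290e+04 ⇒ Q>K, reverse
Step 1:
                    M           X           L           B
  Initial     0.05456     0.08538     0.01676        1.96
  Change       0.3228      0.3228      0.3228     -0.2152
  Equil        0.3773      0.4082      0.3395       1.745
  solve Keq expr → x = -0.1076; check Q = 2.1290e+04
Then remove 0.0555 M of X.
Step 2:
                    M           X           L           B
  Initial      0.3773      0.3527      0.3395       1.745
  Change      0.01722     0.01722     0.01722    -0.01148
  Equil        0.3946      0.3699      0.3568       1.733
  solve Keq expr → x = -0.005739; check Q = 2.1290e+04

Q₀ = 8.0723e+12; Q > K (proceeds reverse)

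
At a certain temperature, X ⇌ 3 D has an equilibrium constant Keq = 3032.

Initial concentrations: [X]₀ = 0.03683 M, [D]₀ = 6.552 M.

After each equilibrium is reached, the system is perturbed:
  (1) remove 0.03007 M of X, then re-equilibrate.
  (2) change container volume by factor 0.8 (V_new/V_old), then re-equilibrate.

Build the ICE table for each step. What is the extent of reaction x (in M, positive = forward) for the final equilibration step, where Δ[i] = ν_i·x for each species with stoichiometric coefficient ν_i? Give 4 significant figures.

Q₀ = 7637 vs Keq = 3032 ⇒ Q>K, reverse
Step 1:
                    X           D
  I           0.03683       6.552
  C           0.04974     -0.1492
  E           0.08657       6.403
  solve Keq expr → x = -0.04974; check Q = 3032
Then remove 0.03007 M of X.
Step 2:
                    X           D
  I            0.0565       6.403
  C           0.02684    -0.08053
  E           0.08335       6.322
  solve Keq expr → x = -0.02684; check Q = 3032
Then change container volume by factor 0.8 (V_new/V_old).
Step 3:
                    X           D
  I            0.1042       7.903
  C           0.04958     -0.1487
  E            0.1538       7.754
  solve Keq expr → x = -0.04958; check Q = 3032

x = -0.04958 M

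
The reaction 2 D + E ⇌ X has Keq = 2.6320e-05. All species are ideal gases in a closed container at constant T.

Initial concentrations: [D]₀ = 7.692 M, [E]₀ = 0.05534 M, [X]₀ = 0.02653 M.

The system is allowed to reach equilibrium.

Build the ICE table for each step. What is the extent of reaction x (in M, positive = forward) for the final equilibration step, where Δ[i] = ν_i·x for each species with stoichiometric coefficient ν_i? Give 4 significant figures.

x = -0.0264 M

Q₀ = 0.008103 vs Keq = 2.6320e-05 ⇒ Q>K, reverse
Step 1:
                   D          E          X
  init         7.692    0.05534    0.02653
  Δ           0.0528     0.0264    -0.0264
  eq           7.745    0.08174 1.2905e-04
  solve Keq expr → x = -0.0264; check Q = 2.6320e-05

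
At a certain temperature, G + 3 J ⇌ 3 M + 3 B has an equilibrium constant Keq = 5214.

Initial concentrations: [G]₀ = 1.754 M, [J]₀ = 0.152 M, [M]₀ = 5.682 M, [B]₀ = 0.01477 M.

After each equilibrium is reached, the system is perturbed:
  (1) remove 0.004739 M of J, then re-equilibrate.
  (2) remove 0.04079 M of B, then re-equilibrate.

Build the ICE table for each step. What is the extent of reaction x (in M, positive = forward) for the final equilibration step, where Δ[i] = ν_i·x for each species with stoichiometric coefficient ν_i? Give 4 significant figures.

Q₀ = 0.09596 vs Keq = 5214 ⇒ Q<K, forward
Step 1:
                   G          J          M          B
  init         1.754      0.152      5.682    0.01477
  Δ         -0.03853    -0.1156     0.1156     0.1156
  eq           1.715    0.03641      5.798     0.1304
  solve Keq expr → x = 0.03853; check Q = 5214
Then remove 0.004739 M of J.
Step 2:
                   G          J          M          B
  init         1.715    0.03167      5.798     0.1304
  Δ         0.001227    0.00368   -0.00368   -0.00368
  eq           1.717    0.03535      5.794     0.1267
  solve Keq expr → x = -0.001227; check Q = 5214
Then remove 0.04079 M of B.
Step 3:
                   G          J          M          B
  init         1.717    0.03535      5.794    0.08589
  Δ        -0.002952  -0.008856   0.008856   0.008856
  eq           1.714    0.02649      5.803    0.09475
  solve Keq expr → x = 0.002952; check Q = 5214

x = 0.002952 M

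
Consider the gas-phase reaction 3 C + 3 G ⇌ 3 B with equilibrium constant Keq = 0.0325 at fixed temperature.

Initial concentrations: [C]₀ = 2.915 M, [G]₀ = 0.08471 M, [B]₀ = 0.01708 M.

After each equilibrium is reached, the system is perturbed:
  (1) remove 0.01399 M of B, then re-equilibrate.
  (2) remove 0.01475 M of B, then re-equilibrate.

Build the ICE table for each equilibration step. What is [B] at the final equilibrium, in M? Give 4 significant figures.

Q₀ = 3.3094e-04 vs Keq = 0.0325 ⇒ Q<K, forward
Step 1:
                  C         G         B
  init        2.915   0.08471   0.01708
  Δ         -0.0317   -0.0317    0.0317
  eq          2.883   0.05301   0.04878
  solve Keq expr → x = 0.01057; check Q = 0.0325
Then remove 0.01399 M of B.
Step 2:
                  C         G         B
  init        2.883   0.05301   0.03479
  Δ       -0.007231 -0.007231  0.007231
  eq          2.876   0.04578   0.04202
  solve Keq expr → x = 0.00241; check Q = 0.0325
Then remove 0.01475 M of B.
Step 3:
                  C         G         B
  init        2.876   0.04578   0.02727
  Δ       -0.007642 -0.007642  0.007642
  eq          2.868   0.03814   0.03491
  solve Keq expr → x = 0.002547; check Q = 0.0325

[B]_eq = 0.03491 M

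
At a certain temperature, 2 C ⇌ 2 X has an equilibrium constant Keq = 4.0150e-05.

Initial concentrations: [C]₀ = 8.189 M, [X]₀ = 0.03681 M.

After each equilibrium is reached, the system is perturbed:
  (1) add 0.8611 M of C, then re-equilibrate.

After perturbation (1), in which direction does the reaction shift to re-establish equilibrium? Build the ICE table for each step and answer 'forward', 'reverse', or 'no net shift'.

Q₀ = 2.0206e-05 vs Keq = 4.0150e-05 ⇒ Q<K, forward
Step 1:
                    C           X
  Initial       8.189     0.03681
  Change     -0.01498     0.01498
  Equil         8.174     0.05179
  solve Keq expr → x = 0.007492; check Q = 4.0150e-05
Then add 0.8611 M of C.
Step 2:
                    C           X
  Initial       9.035     0.05179
  Change    -0.005422    0.005422
  Equil          9.03     0.05722
  solve Keq expr → x = 0.002711; check Q = 4.0150e-05

Direction: forward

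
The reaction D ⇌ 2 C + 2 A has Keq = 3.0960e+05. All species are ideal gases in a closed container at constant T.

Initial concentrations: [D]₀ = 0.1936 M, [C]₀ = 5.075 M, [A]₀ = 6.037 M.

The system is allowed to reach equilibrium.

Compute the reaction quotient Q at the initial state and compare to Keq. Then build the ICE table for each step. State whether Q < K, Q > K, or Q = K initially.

Q₀ = 4849 vs Keq = 3.0960e+05 ⇒ Q<K, forward
Step 1:
                    D           C           A
  init         0.1936       5.075       6.037
  Δ           -0.1896      0.3793      0.3793
  eq         0.003956       5.454       6.416
  solve Keq expr → x = 0.1896; check Q = 3.0960e+05

Q₀ = 4849; Q < K (proceeds forward)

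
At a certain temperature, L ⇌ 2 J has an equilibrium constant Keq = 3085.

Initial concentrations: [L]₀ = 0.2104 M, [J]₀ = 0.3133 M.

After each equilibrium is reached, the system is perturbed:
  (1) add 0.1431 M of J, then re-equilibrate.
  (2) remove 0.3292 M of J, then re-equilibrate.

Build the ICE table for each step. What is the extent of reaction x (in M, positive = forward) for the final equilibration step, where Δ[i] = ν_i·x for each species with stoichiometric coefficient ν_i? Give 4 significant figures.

Q₀ = 0.4665 vs Keq = 3085 ⇒ Q<K, forward
Step 1:
                  L         J
  Initial    0.2104    0.3133
  Change    -0.2102    0.4205
  Equil   1.7452e-04    0.7338
  solve Keq expr → x = 0.2102; check Q = 3085
Then add 0.1431 M of J.
Step 2:
                  L         J
  Initial 1.7452e-04    0.8769
  Change  7.4624e-05 -1.4925e-04
  Equil   2.4914e-04    0.8767
  solve Keq expr → x = -7.4624e-05; check Q = 3085
Then remove 0.3292 M of J.
Step 3:
                  L         J
  Initial 2.4914e-04    0.5475
  Change  -1.5187e-04 3.0374e-04
  Equil   9.7274e-05    0.5478
  solve Keq expr → x = 1.5187e-04; check Q = 3085

x = 1.5187e-04 M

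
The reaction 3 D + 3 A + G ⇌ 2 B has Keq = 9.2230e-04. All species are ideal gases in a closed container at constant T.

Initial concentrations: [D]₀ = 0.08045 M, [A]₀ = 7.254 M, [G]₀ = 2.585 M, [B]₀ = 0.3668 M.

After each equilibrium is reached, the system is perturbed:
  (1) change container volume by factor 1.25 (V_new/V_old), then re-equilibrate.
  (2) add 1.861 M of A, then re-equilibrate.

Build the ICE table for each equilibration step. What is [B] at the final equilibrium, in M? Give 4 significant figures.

[B]_eq = 0.1478 M

Q₀ = 0.2619 vs Keq = 9.2230e-04 ⇒ Q>K, reverse
Step 1:
                  D         A         G         B
  init      0.08045     7.254     2.585    0.3668
  Δ           0.254     0.254   0.08467   -0.1693
  eq         0.3345     7.508      2.67    0.1975
  solve Keq expr → x = -0.08467; check Q = 9.2230e-04
Then change container volume by factor 1.25 (V_new/V_old).
Step 2:
                  D         A         G         B
  init       0.2676     6.006     2.136     0.158
  Δ         0.05456   0.05456   0.01819  -0.03637
  eq         0.3221     6.061     2.154    0.1216
  solve Keq expr → x = -0.01819; check Q = 9.2230e-04
Then add 1.861 M of A.
Step 3:
                  D         A         G         B
  init       0.3221     7.922     2.154    0.1216
  Δ        -0.03938  -0.03938  -0.01313   0.02626
  eq         0.2827     7.883     2.141    0.1478
  solve Keq expr → x = 0.01313; check Q = 9.2230e-04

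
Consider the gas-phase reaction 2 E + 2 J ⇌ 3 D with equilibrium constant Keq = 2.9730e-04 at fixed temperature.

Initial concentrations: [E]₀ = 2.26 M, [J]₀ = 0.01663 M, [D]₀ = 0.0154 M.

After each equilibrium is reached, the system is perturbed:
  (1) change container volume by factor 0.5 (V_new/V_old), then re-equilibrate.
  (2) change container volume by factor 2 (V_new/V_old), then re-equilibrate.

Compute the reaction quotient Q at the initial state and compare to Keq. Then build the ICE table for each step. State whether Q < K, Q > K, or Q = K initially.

Q₀ = 0.002586; Q > K (proceeds reverse)

Q₀ = 0.002586 vs Keq = 2.9730e-04 ⇒ Q>K, reverse
Step 1:
                  E         J         D
  I            2.26   0.01663    0.0154
  C        0.004418  0.004418 -0.006627
  E           2.264   0.02105  0.008773
  solve Keq expr → x = -0.002209; check Q = 2.9730e-04
Then change container volume by factor 0.5 (V_new/V_old).
Step 2:
                  E         J         D
  I           4.529    0.0421   0.01755
  C       -0.002456 -0.002456  0.003685
  E           4.526   0.03964   0.02123
  solve Keq expr → x = 0.001228; check Q = 2.9730e-04
Then change container volume by factor 2 (V_new/V_old).
Step 3:
                  E         J         D
  I           2.263   0.01982   0.01062
  C        0.001228  0.001228 -0.001842
  E           2.264   0.02105  0.008773
  solve Keq expr → x = -6.1409e-04; check Q = 2.9730e-04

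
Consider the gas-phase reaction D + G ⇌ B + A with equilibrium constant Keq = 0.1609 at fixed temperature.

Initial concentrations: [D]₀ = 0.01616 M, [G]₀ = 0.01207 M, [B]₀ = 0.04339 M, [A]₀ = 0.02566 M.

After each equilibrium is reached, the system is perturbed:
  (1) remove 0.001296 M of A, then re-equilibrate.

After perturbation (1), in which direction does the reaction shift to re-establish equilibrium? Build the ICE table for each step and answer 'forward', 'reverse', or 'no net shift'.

Direction: forward

Q₀ = 5.708 vs Keq = 0.1609 ⇒ Q>K, reverse
Step 1:
                  D         G         B         A
  I         0.01616   0.01207   0.04339   0.02566
  C         0.01868   0.01868  -0.01868  -0.01868
  E         0.03484   0.03075   0.02471  0.006978
  solve Keq expr → x = -0.01868; check Q = 0.1609
Then remove 0.001296 M of A.
Step 2:
                  D         G         B         A
  I         0.03484   0.03075   0.02471  0.005682
  C       -7.6993e-04 -7.6993e-04 7.6993e-04 7.6993e-04
  E         0.03407   0.02998   0.02548  0.006452
  solve Keq expr → x = 7.6993e-04; check Q = 0.1609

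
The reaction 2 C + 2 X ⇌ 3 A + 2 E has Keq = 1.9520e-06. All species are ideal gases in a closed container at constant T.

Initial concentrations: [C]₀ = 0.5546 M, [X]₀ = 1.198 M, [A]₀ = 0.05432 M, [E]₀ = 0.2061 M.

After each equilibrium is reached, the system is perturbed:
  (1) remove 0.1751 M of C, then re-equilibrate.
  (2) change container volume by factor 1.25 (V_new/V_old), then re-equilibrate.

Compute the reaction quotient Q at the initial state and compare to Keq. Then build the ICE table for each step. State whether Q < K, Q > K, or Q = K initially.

Q₀ = 1.5423e-05; Q > K (proceeds reverse)

Q₀ = 1.5423e-05 vs Keq = 1.9520e-06 ⇒ Q>K, reverse
Step 1:
                  C         X         A         E
  init       0.5546     1.198   0.05432    0.2061
  Δ         0.01644   0.01644  -0.02466  -0.01644
  eq          0.571     1.214   0.02966    0.1897
  solve Keq expr → x = -0.008219; check Q = 1.9520e-06
Then remove 0.1751 M of C.
Step 2:
                  C         X         A         E
  init       0.3959     1.214   0.02966    0.1897
  Δ        0.003928  0.003928 -0.005892 -0.003928
  eq         0.3999     1.218   0.02377    0.1857
  solve Keq expr → x = -0.001964; check Q = 1.9520e-06
Then change container volume by factor 1.25 (V_new/V_old).
Step 3:
                  C         X         A         E
  init       0.3199    0.9747   0.01902    0.1486
  Δ       -8.9104e-04 -8.9104e-04  0.001337 8.9104e-04
  eq          0.319    0.9738   0.02035    0.1495
  solve Keq expr → x = 4.4552e-04; check Q = 1.9520e-06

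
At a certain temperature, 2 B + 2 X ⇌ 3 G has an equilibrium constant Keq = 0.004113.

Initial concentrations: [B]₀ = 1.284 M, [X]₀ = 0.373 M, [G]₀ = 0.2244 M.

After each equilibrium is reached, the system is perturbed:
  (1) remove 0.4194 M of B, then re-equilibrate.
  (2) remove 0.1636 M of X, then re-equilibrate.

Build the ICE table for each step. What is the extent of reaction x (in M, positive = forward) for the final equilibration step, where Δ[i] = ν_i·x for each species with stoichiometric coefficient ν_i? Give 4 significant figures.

Q₀ = 0.04926 vs Keq = 0.004113 ⇒ Q>K, reverse
Step 1:
                    B           X           G
  Initial       1.284       0.373      0.2244
  Change      0.07315     0.07315     -0.1097
  Equil         1.357      0.4462      0.1147
  solve Keq expr → x = -0.03658; check Q = 0.004113
Then remove 0.4194 M of B.
Step 2:
                    B           X           G
  Initial      0.9378      0.4462      0.1147
  Change      0.01475     0.01475    -0.02212
  Equil        0.9525      0.4609     0.09255
  solve Keq expr → x = -0.007375; check Q = 0.004113
Then remove 0.1636 M of X.
Step 3:
                    B           X           G
  Initial      0.9525      0.2973     0.09255
  Change      0.01377     0.01377    -0.02065
  Equil        0.9663      0.3111     0.07189
  solve Keq expr → x = -0.006885; check Q = 0.004113

x = -0.006885 M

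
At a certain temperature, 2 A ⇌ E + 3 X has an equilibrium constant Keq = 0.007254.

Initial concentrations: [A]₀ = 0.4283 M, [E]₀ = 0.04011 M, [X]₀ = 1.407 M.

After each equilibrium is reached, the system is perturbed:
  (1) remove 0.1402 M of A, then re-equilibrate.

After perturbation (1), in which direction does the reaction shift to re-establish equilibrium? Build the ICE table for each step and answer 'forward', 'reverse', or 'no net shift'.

Direction: reverse

Q₀ = 0.609 vs Keq = 0.007254 ⇒ Q>K, reverse
Step 1:
                   A          E          X
  I           0.4283    0.04011      1.407
  C          0.07848   -0.03924    -0.1177
  E           0.5068 8.6932e-04      1.289
  solve Keq expr → x = -0.03924; check Q = 0.007254
Then remove 0.1402 M of A.
Step 2:
                   A          E          X
  I           0.3666 8.6932e-04      1.289
  C       8.2220e-04 -4.1110e-04  -0.001233
  E           0.3674 4.5822e-04      1.288
  solve Keq expr → x = -4.1110e-04; check Q = 0.007254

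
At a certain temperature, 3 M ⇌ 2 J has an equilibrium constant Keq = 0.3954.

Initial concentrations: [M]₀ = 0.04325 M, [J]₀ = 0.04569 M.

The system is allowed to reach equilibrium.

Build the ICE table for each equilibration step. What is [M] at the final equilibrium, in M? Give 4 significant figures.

Q₀ = 25.8 vs Keq = 0.3954 ⇒ Q>K, reverse
Step 1:
                   M          J
  I          0.04325    0.04569
  C          0.04416   -0.02944
  E          0.08741    0.01625
  solve Keq expr → x = -0.01472; check Q = 0.3954

[M]_eq = 0.08741 M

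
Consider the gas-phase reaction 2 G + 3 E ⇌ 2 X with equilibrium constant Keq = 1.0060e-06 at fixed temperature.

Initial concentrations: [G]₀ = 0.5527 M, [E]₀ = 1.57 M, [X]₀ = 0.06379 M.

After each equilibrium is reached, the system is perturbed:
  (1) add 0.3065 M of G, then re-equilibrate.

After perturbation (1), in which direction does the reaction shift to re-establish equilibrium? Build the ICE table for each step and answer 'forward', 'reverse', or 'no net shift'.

Q₀ = 0.003442 vs Keq = 1.0060e-06 ⇒ Q>K, reverse
Step 1:
                    G           E           X
  I            0.5527        1.57     0.06379
  C           0.06247      0.0937    -0.06247
  E            0.6152       1.664    0.001324
  solve Keq expr → x = -0.03123; check Q = 1.0060e-06
Then add 0.3065 M of G.
Step 2:
                    G           E           X
  I            0.9217       1.664    0.001324
  C       -6.5652e-04 -9.8478e-04  6.5652e-04
  E             0.921       1.663    0.001981
  solve Keq expr → x = 3.2826e-04; check Q = 1.0060e-06

Direction: forward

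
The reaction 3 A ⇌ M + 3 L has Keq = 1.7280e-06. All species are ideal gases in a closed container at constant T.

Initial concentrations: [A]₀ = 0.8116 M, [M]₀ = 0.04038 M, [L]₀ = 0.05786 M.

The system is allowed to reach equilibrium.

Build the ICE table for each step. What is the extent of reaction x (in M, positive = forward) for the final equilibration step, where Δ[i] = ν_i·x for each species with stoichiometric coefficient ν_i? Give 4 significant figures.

Q₀ = 1.4631e-05 vs Keq = 1.7280e-06 ⇒ Q>K, reverse
Step 1:
                   A          M          L
  Initial     0.8116    0.04038    0.05786
  Change     0.02609  -0.008697   -0.02609
  Equil       0.8377    0.03168    0.03177
  solve Keq expr → x = -0.008697; check Q = 1.7280e-06

x = -0.008697 M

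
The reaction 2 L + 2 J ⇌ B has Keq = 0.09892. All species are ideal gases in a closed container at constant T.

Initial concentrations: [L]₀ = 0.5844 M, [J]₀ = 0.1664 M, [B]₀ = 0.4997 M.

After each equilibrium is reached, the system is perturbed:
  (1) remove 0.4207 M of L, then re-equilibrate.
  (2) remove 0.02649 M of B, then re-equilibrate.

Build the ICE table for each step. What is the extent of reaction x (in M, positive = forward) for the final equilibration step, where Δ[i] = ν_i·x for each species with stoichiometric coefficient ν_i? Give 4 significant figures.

x = 0.01547 M

Q₀ = 52.84 vs Keq = 0.09892 ⇒ Q>K, reverse
Step 1:
                   L          J          B
  init        0.5844     0.1664     0.4997
  Δ           0.7274     0.7274    -0.3637
  eq           1.312     0.8938      0.136
  solve Keq expr → x = -0.3637; check Q = 0.09892
Then remove 0.4207 M of L.
Step 2:
                   L          J          B
  init        0.8911     0.8938      0.136
  Δ          0.08867    0.08867   -0.04433
  eq          0.9798     0.9825    0.09166
  solve Keq expr → x = -0.04433; check Q = 0.09892
Then remove 0.02649 M of B.
Step 3:
                   L          J          B
  init        0.9798     0.9825    0.06517
  Δ         -0.03093   -0.03093    0.01547
  eq          0.9488     0.9515    0.08064
  solve Keq expr → x = 0.01547; check Q = 0.09892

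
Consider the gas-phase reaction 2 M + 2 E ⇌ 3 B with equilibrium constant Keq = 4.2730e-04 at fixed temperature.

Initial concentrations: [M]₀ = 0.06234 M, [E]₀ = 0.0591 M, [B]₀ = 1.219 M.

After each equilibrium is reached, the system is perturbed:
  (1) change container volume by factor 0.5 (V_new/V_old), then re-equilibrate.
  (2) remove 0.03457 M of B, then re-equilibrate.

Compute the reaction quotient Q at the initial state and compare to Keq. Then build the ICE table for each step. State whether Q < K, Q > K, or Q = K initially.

Q₀ = 1.3345e+05 vs Keq = 4.2730e-04 ⇒ Q>K, reverse
Step 1:
                    M           E           B
  Initial     0.06234      0.0591       1.219
  Change       0.7732      0.7732       -1.16
  Equil        0.8356      0.8323     0.05913
  solve Keq expr → x = -0.3866; check Q = 4.2730e-04
Then change container volume by factor 0.5 (V_new/V_old).
Step 2:
                    M           E           B
  Initial       1.671       1.665      0.1183
  Change     -0.01899    -0.01899     0.02848
  Equil         1.652       1.646      0.1467
  solve Keq expr → x = 0.009493; check Q = 4.2730e-04
Then remove 0.03457 M of B.
Step 3:
                    M           E           B
  Initial       1.652       1.646      0.1122
  Change     -0.02136    -0.02136     0.03204
  Equil         1.631       1.624      0.1442
  solve Keq expr → x = 0.01068; check Q = 4.2730e-04

Q₀ = 1.3345e+05; Q > K (proceeds reverse)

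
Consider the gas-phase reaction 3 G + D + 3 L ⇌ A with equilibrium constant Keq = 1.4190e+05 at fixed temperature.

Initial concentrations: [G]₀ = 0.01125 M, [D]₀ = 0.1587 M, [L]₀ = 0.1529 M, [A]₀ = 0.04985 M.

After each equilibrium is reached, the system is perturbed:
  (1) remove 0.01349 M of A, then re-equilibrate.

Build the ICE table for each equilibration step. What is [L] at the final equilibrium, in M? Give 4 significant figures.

Q₀ = 6.1717e+07 vs Keq = 1.4190e+05 ⇒ Q>K, reverse
Step 1:
                  G         D         L         A
  init      0.01125    0.1587    0.1529   0.04985
  Δ         0.04531    0.0151   0.04531   -0.0151
  eq        0.05656    0.1738    0.1982   0.03475
  solve Keq expr → x = -0.0151; check Q = 1.4190e+05
Then remove 0.01349 M of A.
Step 2:
                  G         D         L         A
  init      0.05656    0.1738    0.1982   0.02126
  Δ       -0.005574 -0.001858 -0.005574  0.001858
  eq        0.05098    0.1719    0.1926   0.02312
  solve Keq expr → x = 0.001858; check Q = 1.4190e+05

[L]_eq = 0.1926 M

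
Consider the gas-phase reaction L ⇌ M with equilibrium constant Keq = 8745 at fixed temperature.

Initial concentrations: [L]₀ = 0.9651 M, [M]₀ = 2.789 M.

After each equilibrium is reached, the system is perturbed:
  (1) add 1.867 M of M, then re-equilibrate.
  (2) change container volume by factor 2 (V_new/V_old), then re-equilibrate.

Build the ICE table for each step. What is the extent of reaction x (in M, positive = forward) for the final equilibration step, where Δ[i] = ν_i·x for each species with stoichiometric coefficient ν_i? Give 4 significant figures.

Q₀ = 2.89 vs Keq = 8745 ⇒ Q<K, forward
Step 1:
                    L           M
  I            0.9651       2.789
  C           -0.9647      0.9647
  E        4.2924e-04       3.754
  solve Keq expr → x = 0.9647; check Q = 8745
Then add 1.867 M of M.
Step 2:
                    L           M
  I        4.2924e-04       5.621
  C        2.1347e-04 -2.1347e-04
  E        6.4271e-04        5.62
  solve Keq expr → x = -2.1347e-04; check Q = 8745
Then change container volume by factor 2 (V_new/V_old).
Step 3:
                    L           M
  I        3.2135e-04        2.81
  C                 0           0
  E        3.2135e-04        2.81
  solve Keq expr → x = 0; check Q = 8745

x = 0 M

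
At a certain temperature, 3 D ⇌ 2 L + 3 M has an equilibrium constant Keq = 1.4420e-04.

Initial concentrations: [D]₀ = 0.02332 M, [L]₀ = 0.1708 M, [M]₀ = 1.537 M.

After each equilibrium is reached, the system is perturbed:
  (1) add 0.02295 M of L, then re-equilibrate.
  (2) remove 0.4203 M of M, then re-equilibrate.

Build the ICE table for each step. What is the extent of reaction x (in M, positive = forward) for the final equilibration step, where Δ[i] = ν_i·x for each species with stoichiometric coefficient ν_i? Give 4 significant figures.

x = 6.2010e-04 M

Q₀ = 8352 vs Keq = 1.4420e-04 ⇒ Q>K, reverse
Step 1:
                  D         L         M
  Initial   0.02332    0.1708     1.537
  Change     0.2544   -0.1696   -0.2544
  Equil      0.2777   0.00121     1.283
  solve Keq expr → x = -0.0848; check Q = 1.4420e-04
Then add 0.02295 M of L.
Step 2:
                  D         L         M
  Initial    0.2777   0.02416     1.283
  Change    0.03399  -0.02266  -0.03399
  Equil      0.3117  0.001498     1.249
  solve Keq expr → x = -0.01133; check Q = 1.4420e-04
Then remove 0.4203 M of M.
Step 3:
                  D         L         M
  Initial    0.3117  0.001498    0.8283
  Change   -0.00186   0.00124   0.00186
  Equil      0.3098  0.002738    0.8302
  solve Keq expr → x = 6.2010e-04; check Q = 1.4420e-04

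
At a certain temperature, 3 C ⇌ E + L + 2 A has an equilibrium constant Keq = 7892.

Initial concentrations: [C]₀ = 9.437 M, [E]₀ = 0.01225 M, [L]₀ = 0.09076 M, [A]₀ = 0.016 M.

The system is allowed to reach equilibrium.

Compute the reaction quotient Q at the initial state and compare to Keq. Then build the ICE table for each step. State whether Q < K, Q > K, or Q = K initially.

Q₀ = 3.3866e-10 vs Keq = 7892 ⇒ Q<K, forward
Step 1:
                    C           E           L           A
  I             9.437     0.01225     0.09076       0.016
  C            -9.083       3.028       3.028       6.055
  E            0.3538        3.04       3.118       6.071
  solve Keq expr → x = 3.028; check Q = 7892

Q₀ = 3.3866e-10; Q < K (proceeds forward)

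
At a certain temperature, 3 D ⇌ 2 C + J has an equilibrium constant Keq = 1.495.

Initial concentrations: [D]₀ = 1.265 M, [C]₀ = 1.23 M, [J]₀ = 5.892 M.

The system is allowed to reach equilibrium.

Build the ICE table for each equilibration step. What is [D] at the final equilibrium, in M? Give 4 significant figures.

Q₀ = 4.404 vs Keq = 1.495 ⇒ Q>K, reverse
Step 1:
                    D           C           J
  Initial       1.265        1.23       5.892
  Change       0.3214     -0.2143     -0.1071
  Equil         1.586       1.016       5.785
  solve Keq expr → x = -0.1071; check Q = 1.495

[D]_eq = 1.586 M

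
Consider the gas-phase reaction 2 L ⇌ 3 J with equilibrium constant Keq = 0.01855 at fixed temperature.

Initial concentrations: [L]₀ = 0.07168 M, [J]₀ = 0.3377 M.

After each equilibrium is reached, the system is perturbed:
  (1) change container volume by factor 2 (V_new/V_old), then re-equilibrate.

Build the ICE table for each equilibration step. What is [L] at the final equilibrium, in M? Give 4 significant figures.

Q₀ = 7.495 vs Keq = 0.01855 ⇒ Q>K, reverse
Step 1:
                  L         J
  I         0.07168    0.3377
  C          0.1588   -0.2382
  E          0.2305   0.09951
  solve Keq expr → x = -0.0794; check Q = 0.01855
Then change container volume by factor 2 (V_new/V_old).
Step 2:
                  L         J
  I          0.1152   0.04975
  C       -0.006929   0.01039
  E          0.1083   0.06015
  solve Keq expr → x = 0.003465; check Q = 0.01855

[L]_eq = 0.1083 M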